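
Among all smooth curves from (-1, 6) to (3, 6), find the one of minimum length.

Arc-length functional: J[y] = ∫ sqrt(1 + (y')^2) dx.
Lagrangian L = sqrt(1 + (y')^2) has no explicit y dependence, so ∂L/∂y = 0 and the Euler-Lagrange equation gives
    d/dx( y' / sqrt(1 + (y')^2) ) = 0  ⇒  y' / sqrt(1 + (y')^2) = const.
Hence y' is constant, so y(x) is affine.
Fitting the endpoints (-1, 6) and (3, 6):
    slope m = (6 − 6) / (3 − (-1)) = 0,
    intercept c = 6 − m·(-1) = 6.
Extremal: y(x) = 6.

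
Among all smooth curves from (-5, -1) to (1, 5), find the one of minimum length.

Arc-length functional: J[y] = ∫ sqrt(1 + (y')^2) dx.
Lagrangian L = sqrt(1 + (y')^2) has no explicit y dependence, so ∂L/∂y = 0 and the Euler-Lagrange equation gives
    d/dx( y' / sqrt(1 + (y')^2) ) = 0  ⇒  y' / sqrt(1 + (y')^2) = const.
Hence y' is constant, so y(x) is affine.
Fitting the endpoints (-5, -1) and (1, 5):
    slope m = (5 − (-1)) / (1 − (-5)) = 1,
    intercept c = (-1) − m·(-5) = 4.
Extremal: y(x) = x + 4.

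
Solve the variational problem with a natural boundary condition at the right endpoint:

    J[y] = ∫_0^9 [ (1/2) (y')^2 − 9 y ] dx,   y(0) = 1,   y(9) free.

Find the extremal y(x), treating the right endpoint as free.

The Lagrangian L = (1/2) (y')^2 − 9 y gives
    ∂L/∂y = −9,   ∂L/∂y' = y'.
Euler-Lagrange: d/dx(y') − (−9) = 0, i.e. y'' + 9 = 0, so
    y(x) = −(9/2) x^2 + C1 x + C2.
Fixed left endpoint y(0) = 1 ⇒ C2 = 1.
The right endpoint x = 9 is free, so the natural (transversality) condition is ∂L/∂y' |_{x=9} = 0, i.e. y'(9) = 0.
Compute y'(x) = −9 x + C1, so y'(9) = −81 + C1 = 0 ⇒ C1 = 81.
Therefore the extremal is
    y(x) = −(9/2) x^2 + 81 x + 1.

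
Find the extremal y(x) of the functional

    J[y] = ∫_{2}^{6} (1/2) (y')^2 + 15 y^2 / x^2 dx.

The Lagrangian is L = (1/2) (y')^2 + 15 y^2 / x^2.
Compute ∂L/∂y = 30y/x^2, ∂L/∂y' = y'.
The Euler-Lagrange equation d/dx(∂L/∂y') − ∂L/∂y = 0 reduces to
    y'' − 30/x^2 · y = 0  (x > 0).
Its general solution is
    y(x) = A x^6 + B x^(-5),
with A, B fixed by the endpoint conditions.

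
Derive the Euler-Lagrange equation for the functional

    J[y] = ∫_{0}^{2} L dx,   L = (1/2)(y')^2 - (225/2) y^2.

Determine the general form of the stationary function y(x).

The Lagrangian is L = (1/2)(y')^2 - (225/2) y^2.
∂L/∂y = -225y.
∂L/∂y' = y'.
The Euler-Lagrange equation d/dx(∂L/∂y') − ∂L/∂y = 0 becomes:
    y'' + 225 y = 0
General solution: y(x) = A sin(15x) + B cos(15x), where A and B are arbitrary constants fixed by the endpoint conditions.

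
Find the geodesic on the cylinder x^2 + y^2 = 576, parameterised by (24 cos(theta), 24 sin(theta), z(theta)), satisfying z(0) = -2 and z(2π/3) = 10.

Parameterise the cylinder of radius R = 24 as
    r(θ) = (24 cos θ, 24 sin θ, z(θ)).
The arc-length element is
    ds = sqrt(576 + (dz/dθ)^2) dθ,
so the Lagrangian is L = sqrt(576 + z'^2).
L depends on z' only, not on z or θ, so ∂L/∂z = 0 and
    ∂L/∂z' = z' / sqrt(576 + z'^2).
The Euler-Lagrange equation gives
    d/dθ( z' / sqrt(576 + z'^2) ) = 0,
so z' is constant. Integrating once:
    z(θ) = a θ + b,
a helix on the cylinder (a straight line when the cylinder is unrolled). The constants a, b are determined by the endpoint conditions.
With endpoint conditions z(0) = -2 and z(2π/3) = 10: from z(0) = b we get b = -2, and a·2π/3 + -2 = 10 gives a = 18/π, so
    z(θ) = (18/π) θ − 2.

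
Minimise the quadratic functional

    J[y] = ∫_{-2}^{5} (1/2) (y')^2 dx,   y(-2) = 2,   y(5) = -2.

The Lagrangian is L = (1/2) (y')^2.
Compute ∂L/∂y = 0, ∂L/∂y' = y'.
The Euler-Lagrange equation d/dx(∂L/∂y') − ∂L/∂y = 0 reduces to
    y'' = 0.
Its general solution is
    y(x) = A x + B,
with A, B fixed by the endpoint conditions.
Applying the endpoint conditions y(-2) = 2 and y(5) = -2: solve A·-2 + B = 2 and A·5 + B = -2. Subtracting gives A(5 − -2) = -2 − 2, so A = -4/7, and B = 2 − A·-2 = 6/7. Therefore
    y(x) = (-4/7) x + 6/7.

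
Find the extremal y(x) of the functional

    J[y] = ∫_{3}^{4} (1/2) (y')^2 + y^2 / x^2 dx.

The Lagrangian is L = (1/2) (y')^2 + y^2 / x^2.
Compute ∂L/∂y = 2y/x^2, ∂L/∂y' = y'.
The Euler-Lagrange equation d/dx(∂L/∂y') − ∂L/∂y = 0 reduces to
    y'' − 2/x^2 · y = 0  (x > 0).
Its general solution is
    y(x) = A x^2 + B / x,
with A, B fixed by the endpoint conditions.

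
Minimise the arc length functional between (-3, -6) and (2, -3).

Arc-length functional: J[y] = ∫ sqrt(1 + (y')^2) dx.
Lagrangian L = sqrt(1 + (y')^2) has no explicit y dependence, so ∂L/∂y = 0 and the Euler-Lagrange equation gives
    d/dx( y' / sqrt(1 + (y')^2) ) = 0  ⇒  y' / sqrt(1 + (y')^2) = const.
Hence y' is constant, so y(x) is affine.
Fitting the endpoints (-3, -6) and (2, -3):
    slope m = ((-3) − (-6)) / (2 − (-3)) = 3/5,
    intercept c = (-6) − m·(-3) = -21/5.
Extremal: y(x) = (3/5) x - 21/5.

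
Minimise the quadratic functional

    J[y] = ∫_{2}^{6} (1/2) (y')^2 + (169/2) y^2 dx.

The Lagrangian is L = (1/2) (y')^2 + (169/2) y^2.
Compute ∂L/∂y = 169y, ∂L/∂y' = y'.
The Euler-Lagrange equation d/dx(∂L/∂y') − ∂L/∂y = 0 reduces to
    y'' − 169 y = 0.
Its general solution is
    y(x) = A e^(13x) + B e^(−13x),
with A, B fixed by the endpoint conditions.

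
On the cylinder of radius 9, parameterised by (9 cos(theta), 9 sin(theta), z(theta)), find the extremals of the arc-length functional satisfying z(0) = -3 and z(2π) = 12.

Parameterise the cylinder of radius R = 9 as
    r(θ) = (9 cos θ, 9 sin θ, z(θ)).
The arc-length element is
    ds = sqrt(81 + (dz/dθ)^2) dθ,
so the Lagrangian is L = sqrt(81 + z'^2).
L depends on z' only, not on z or θ, so ∂L/∂z = 0 and
    ∂L/∂z' = z' / sqrt(81 + z'^2).
The Euler-Lagrange equation gives
    d/dθ( z' / sqrt(81 + z'^2) ) = 0,
so z' is constant. Integrating once:
    z(θ) = a θ + b,
a helix on the cylinder (a straight line when the cylinder is unrolled). The constants a, b are determined by the endpoint conditions.
With endpoint conditions z(0) = -3 and z(2π) = 12: from z(0) = b we get b = -3, and a·2π + -3 = 12 gives a = 15/(2π), so
    z(θ) = (15/(2π)) θ − 3.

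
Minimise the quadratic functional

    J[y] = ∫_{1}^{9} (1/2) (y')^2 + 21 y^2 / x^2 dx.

The Lagrangian is L = (1/2) (y')^2 + 21 y^2 / x^2.
Compute ∂L/∂y = 42y/x^2, ∂L/∂y' = y'.
The Euler-Lagrange equation d/dx(∂L/∂y') − ∂L/∂y = 0 reduces to
    y'' − 42/x^2 · y = 0  (x > 0).
Its general solution is
    y(x) = A x^7 + B x^(-6),
with A, B fixed by the endpoint conditions.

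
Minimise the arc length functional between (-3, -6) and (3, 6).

Arc-length functional: J[y] = ∫ sqrt(1 + (y')^2) dx.
Lagrangian L = sqrt(1 + (y')^2) has no explicit y dependence, so ∂L/∂y = 0 and the Euler-Lagrange equation gives
    d/dx( y' / sqrt(1 + (y')^2) ) = 0  ⇒  y' / sqrt(1 + (y')^2) = const.
Hence y' is constant, so y(x) is affine.
Fitting the endpoints (-3, -6) and (3, 6):
    slope m = (6 − (-6)) / (3 − (-3)) = 2,
    intercept c = (-6) − m·(-3) = 0.
Extremal: y(x) = 2 x.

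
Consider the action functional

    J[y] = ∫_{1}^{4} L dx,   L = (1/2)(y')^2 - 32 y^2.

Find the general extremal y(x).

The Lagrangian is L = (1/2)(y')^2 - 32 y^2.
∂L/∂y = -64y.
∂L/∂y' = y'.
The Euler-Lagrange equation d/dx(∂L/∂y') − ∂L/∂y = 0 becomes:
    y'' + 64 y = 0
General solution: y(x) = A sin(8x) + B cos(8x), where A and B are arbitrary constants fixed by the endpoint conditions.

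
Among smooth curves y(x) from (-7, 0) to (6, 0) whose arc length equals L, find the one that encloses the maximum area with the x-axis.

Set up the augmented Lagrangian using a multiplier λ for the length constraint:
    F(y, y') = y − λ sqrt(1 + y'^2).
F has no explicit x dependence, so the Beltrami identity yields a first integral
    F − y' ∂F/∂y' = C.
Compute ∂F/∂y' = −λ y' / sqrt(1 + y'^2). Then
    y − λ sqrt(1 + y'^2) + λ y'^2 / sqrt(1 + y'^2) = C
    ⇒  y − λ / sqrt(1 + y'^2) = C.
Solving for y' and integrating gives
    (x − a)^2 + (y − b)^2 = λ^2,
a circular arc of radius λ. The constants a, b are determined by the endpoint conditions y(-7) = y(6) = 0, and λ is fixed implicitly by the length constraint
    ∫_{-7}^{6} sqrt(1 + y'^2) dx = L.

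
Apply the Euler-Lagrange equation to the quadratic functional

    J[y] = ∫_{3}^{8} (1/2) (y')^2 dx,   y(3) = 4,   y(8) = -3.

The Lagrangian is L = (1/2) (y')^2.
Compute ∂L/∂y = 0, ∂L/∂y' = y'.
The Euler-Lagrange equation d/dx(∂L/∂y') − ∂L/∂y = 0 reduces to
    y'' = 0.
Its general solution is
    y(x) = A x + B,
with A, B fixed by the endpoint conditions.
Applying the endpoint conditions y(3) = 4 and y(8) = -3: solve A·3 + B = 4 and A·8 + B = -3. Subtracting gives A(8 − 3) = -3 − 4, so A = -7/5, and B = 4 − A·3 = 41/5. Therefore
    y(x) = (-7/5) x + 41/5.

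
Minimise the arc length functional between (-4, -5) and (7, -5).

Arc-length functional: J[y] = ∫ sqrt(1 + (y')^2) dx.
Lagrangian L = sqrt(1 + (y')^2) has no explicit y dependence, so ∂L/∂y = 0 and the Euler-Lagrange equation gives
    d/dx( y' / sqrt(1 + (y')^2) ) = 0  ⇒  y' / sqrt(1 + (y')^2) = const.
Hence y' is constant, so y(x) is affine.
Fitting the endpoints (-4, -5) and (7, -5):
    slope m = ((-5) − (-5)) / (7 − (-4)) = 0,
    intercept c = (-5) − m·(-4) = -5.
Extremal: y(x) = -5.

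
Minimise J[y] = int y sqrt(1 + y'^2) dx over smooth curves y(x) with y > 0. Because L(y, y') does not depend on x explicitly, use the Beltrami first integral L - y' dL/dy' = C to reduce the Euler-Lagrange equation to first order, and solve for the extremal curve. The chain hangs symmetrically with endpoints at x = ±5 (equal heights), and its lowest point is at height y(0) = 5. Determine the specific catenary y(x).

The Lagrangian L(y, y') = y sqrt(1 + y'^2) has no explicit x dependence, so the Beltrami identity applies:
    L − y' ∂L/∂y' = C.
Compute ∂L/∂y' = y · y' / sqrt(1 + y'^2). Then
    L − y' ∂L/∂y'
    = y sqrt(1 + y'^2) − y · y'^2 / sqrt(1 + y'^2)
    = y (1 + y'^2 − y'^2) / sqrt(1 + y'^2)
    = y / sqrt(1 + y'^2) = C.
Squaring gives y^2 = C^2 (1 + y'^2), i.e.
    y'^2 = y^2 / C^2 − 1.
Separating variables,
    dy / sqrt(y^2 − C^2) = dx / C,
and integrating gives arccosh(y / C) = (x − a)/C, so
    y(x) = C cosh((x − a)/C),
the catenary. The constants C and a are fixed by the two endpoint conditions (and, for the hanging-chain problem, the length constraint selects C).
Now fit the given data. The endpoints x = ±5 are symmetric at equal height, so the catenary is even about its minimum: a = 0 and y(x) = C cosh(x/C). The lowest point is y(0) = C cosh(0) = C, and we are told y(0) = 5, so C = 5. Therefore
    y(x) = 5 cosh(x/5),
and at the endpoints
    y(±5) = 5 cosh(5/5).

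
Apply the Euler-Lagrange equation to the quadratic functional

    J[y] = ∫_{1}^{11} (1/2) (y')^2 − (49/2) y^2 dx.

The Lagrangian is L = (1/2) (y')^2 − (49/2) y^2.
Compute ∂L/∂y = -49y, ∂L/∂y' = y'.
The Euler-Lagrange equation d/dx(∂L/∂y') − ∂L/∂y = 0 reduces to
    y'' + 49 y = 0.
Its general solution is
    y(x) = A sin(7x) + B cos(7x),
with A, B fixed by the endpoint conditions.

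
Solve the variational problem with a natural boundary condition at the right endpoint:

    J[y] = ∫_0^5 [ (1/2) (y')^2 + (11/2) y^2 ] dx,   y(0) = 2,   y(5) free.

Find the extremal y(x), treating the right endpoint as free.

The Lagrangian L = (1/2) (y')^2 + (11/2) y^2 gives
    ∂L/∂y = 11 y,   ∂L/∂y' = y'.
Euler-Lagrange: y'' − 11 y = 0.
With k = sqrt(11), the general solution is
    y(x) = A cosh(sqrt(11) x) + B sinh(sqrt(11) x).
Fixed left endpoint y(0) = 2 ⇒ A = 2.
The right endpoint x = 5 is free, so the natural (transversality) condition is ∂L/∂y' |_{x=5} = 0, i.e. y'(5) = 0.
Compute y'(x) = A k sinh(k x) + B k cosh(k x), so
    y'(5) = A k sinh(k·5) + B k cosh(k·5) = 0
    ⇒ B = −A tanh(k·5) = − 2 tanh(sqrt(11)·5).
Therefore the extremal is
    y(x) = 2 cosh(sqrt(11) x) − 2 tanh(sqrt(11)·5) sinh(sqrt(11) x).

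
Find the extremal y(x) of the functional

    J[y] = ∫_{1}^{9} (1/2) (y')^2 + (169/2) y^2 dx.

The Lagrangian is L = (1/2) (y')^2 + (169/2) y^2.
Compute ∂L/∂y = 169y, ∂L/∂y' = y'.
The Euler-Lagrange equation d/dx(∂L/∂y') − ∂L/∂y = 0 reduces to
    y'' − 169 y = 0.
Its general solution is
    y(x) = A e^(13x) + B e^(−13x),
with A, B fixed by the endpoint conditions.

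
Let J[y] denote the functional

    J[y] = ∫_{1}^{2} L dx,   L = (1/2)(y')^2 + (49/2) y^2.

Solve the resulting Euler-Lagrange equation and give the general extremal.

The Lagrangian is L = (1/2)(y')^2 + (49/2) y^2.
∂L/∂y = 49y.
∂L/∂y' = y'.
The Euler-Lagrange equation d/dx(∂L/∂y') − ∂L/∂y = 0 becomes:
    y'' - 49 y = 0
General solution: y(x) = A e^(7x) + B e^(-7x), where A and B are arbitrary constants fixed by the endpoint conditions.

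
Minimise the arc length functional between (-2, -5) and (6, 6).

Arc-length functional: J[y] = ∫ sqrt(1 + (y')^2) dx.
Lagrangian L = sqrt(1 + (y')^2) has no explicit y dependence, so ∂L/∂y = 0 and the Euler-Lagrange equation gives
    d/dx( y' / sqrt(1 + (y')^2) ) = 0  ⇒  y' / sqrt(1 + (y')^2) = const.
Hence y' is constant, so y(x) is affine.
Fitting the endpoints (-2, -5) and (6, 6):
    slope m = (6 − (-5)) / (6 − (-2)) = 11/8,
    intercept c = (-5) − m·(-2) = -9/4.
Extremal: y(x) = (11/8) x - 9/4.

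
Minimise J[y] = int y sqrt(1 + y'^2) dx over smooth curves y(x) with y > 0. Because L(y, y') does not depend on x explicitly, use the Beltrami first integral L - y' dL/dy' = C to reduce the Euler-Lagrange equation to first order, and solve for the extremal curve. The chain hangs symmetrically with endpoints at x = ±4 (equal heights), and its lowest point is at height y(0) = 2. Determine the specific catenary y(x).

The Lagrangian L(y, y') = y sqrt(1 + y'^2) has no explicit x dependence, so the Beltrami identity applies:
    L − y' ∂L/∂y' = C.
Compute ∂L/∂y' = y · y' / sqrt(1 + y'^2). Then
    L − y' ∂L/∂y'
    = y sqrt(1 + y'^2) − y · y'^2 / sqrt(1 + y'^2)
    = y (1 + y'^2 − y'^2) / sqrt(1 + y'^2)
    = y / sqrt(1 + y'^2) = C.
Squaring gives y^2 = C^2 (1 + y'^2), i.e.
    y'^2 = y^2 / C^2 − 1.
Separating variables,
    dy / sqrt(y^2 − C^2) = dx / C,
and integrating gives arccosh(y / C) = (x − a)/C, so
    y(x) = C cosh((x − a)/C),
the catenary. The constants C and a are fixed by the two endpoint conditions (and, for the hanging-chain problem, the length constraint selects C).
Now fit the given data. The endpoints x = ±4 are symmetric at equal height, so the catenary is even about its minimum: a = 0 and y(x) = C cosh(x/C). The lowest point is y(0) = C cosh(0) = C, and we are told y(0) = 2, so C = 2. Therefore
    y(x) = 2 cosh(x/2),
and at the endpoints
    y(±4) = 2 cosh(4/2).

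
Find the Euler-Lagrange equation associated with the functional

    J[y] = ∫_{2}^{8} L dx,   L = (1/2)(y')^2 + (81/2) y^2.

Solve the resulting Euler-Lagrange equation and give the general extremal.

The Lagrangian is L = (1/2)(y')^2 + (81/2) y^2.
∂L/∂y = 81y.
∂L/∂y' = y'.
The Euler-Lagrange equation d/dx(∂L/∂y') − ∂L/∂y = 0 becomes:
    y'' - 81 y = 0
General solution: y(x) = A e^(9x) + B e^(-9x), where A and B are arbitrary constants fixed by the endpoint conditions.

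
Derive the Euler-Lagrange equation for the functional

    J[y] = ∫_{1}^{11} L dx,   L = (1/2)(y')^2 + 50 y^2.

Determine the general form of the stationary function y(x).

The Lagrangian is L = (1/2)(y')^2 + 50 y^2.
∂L/∂y = 100y.
∂L/∂y' = y'.
The Euler-Lagrange equation d/dx(∂L/∂y') − ∂L/∂y = 0 becomes:
    y'' - 100 y = 0
General solution: y(x) = A e^(10x) + B e^(-10x), where A and B are arbitrary constants fixed by the endpoint conditions.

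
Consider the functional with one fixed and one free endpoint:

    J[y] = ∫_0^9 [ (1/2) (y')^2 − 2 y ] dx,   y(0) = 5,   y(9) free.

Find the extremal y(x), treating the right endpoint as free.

The Lagrangian L = (1/2) (y')^2 − 2 y gives
    ∂L/∂y = −2,   ∂L/∂y' = y'.
Euler-Lagrange: d/dx(y') − (−2) = 0, i.e. y'' + 2 = 0, so
    y(x) = −(2/2) x^2 + C1 x + C2.
Fixed left endpoint y(0) = 5 ⇒ C2 = 5.
The right endpoint x = 9 is free, so the natural (transversality) condition is ∂L/∂y' |_{x=9} = 0, i.e. y'(9) = 0.
Compute y'(x) = −2 x + C1, so y'(9) = −18 + C1 = 0 ⇒ C1 = 18.
Therefore the extremal is
    y(x) = −x^2 + 18 x + 5.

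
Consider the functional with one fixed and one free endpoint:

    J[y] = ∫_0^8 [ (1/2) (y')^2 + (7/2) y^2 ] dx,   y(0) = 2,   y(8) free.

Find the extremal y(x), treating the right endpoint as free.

The Lagrangian L = (1/2) (y')^2 + (7/2) y^2 gives
    ∂L/∂y = 7 y,   ∂L/∂y' = y'.
Euler-Lagrange: y'' − 7 y = 0.
With k = sqrt(7), the general solution is
    y(x) = A cosh(sqrt(7) x) + B sinh(sqrt(7) x).
Fixed left endpoint y(0) = 2 ⇒ A = 2.
The right endpoint x = 8 is free, so the natural (transversality) condition is ∂L/∂y' |_{x=8} = 0, i.e. y'(8) = 0.
Compute y'(x) = A k sinh(k x) + B k cosh(k x), so
    y'(8) = A k sinh(k·8) + B k cosh(k·8) = 0
    ⇒ B = −A tanh(k·8) = − 2 tanh(sqrt(7)·8).
Therefore the extremal is
    y(x) = 2 cosh(sqrt(7) x) − 2 tanh(sqrt(7)·8) sinh(sqrt(7) x).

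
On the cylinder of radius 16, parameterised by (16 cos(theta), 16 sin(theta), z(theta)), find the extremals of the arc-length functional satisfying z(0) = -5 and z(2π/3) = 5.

Parameterise the cylinder of radius R = 16 as
    r(θ) = (16 cos θ, 16 sin θ, z(θ)).
The arc-length element is
    ds = sqrt(256 + (dz/dθ)^2) dθ,
so the Lagrangian is L = sqrt(256 + z'^2).
L depends on z' only, not on z or θ, so ∂L/∂z = 0 and
    ∂L/∂z' = z' / sqrt(256 + z'^2).
The Euler-Lagrange equation gives
    d/dθ( z' / sqrt(256 + z'^2) ) = 0,
so z' is constant. Integrating once:
    z(θ) = a θ + b,
a helix on the cylinder (a straight line when the cylinder is unrolled). The constants a, b are determined by the endpoint conditions.
With endpoint conditions z(0) = -5 and z(2π/3) = 5: from z(0) = b we get b = -5, and a·2π/3 + -5 = 5 gives a = 15/π, so
    z(θ) = (15/π) θ − 5.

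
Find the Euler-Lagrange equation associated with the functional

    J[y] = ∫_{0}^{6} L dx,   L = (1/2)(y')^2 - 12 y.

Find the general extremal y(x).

The Lagrangian is L = (1/2)(y')^2 - 12 y.
∂L/∂y = -12.
∂L/∂y' = y'.
The Euler-Lagrange equation d/dx(∂L/∂y') − ∂L/∂y = 0 becomes:
    y'' + 12 = 0
General solution: y(x) = -6 x^2 + A x + B, where A and B are arbitrary constants fixed by the endpoint conditions.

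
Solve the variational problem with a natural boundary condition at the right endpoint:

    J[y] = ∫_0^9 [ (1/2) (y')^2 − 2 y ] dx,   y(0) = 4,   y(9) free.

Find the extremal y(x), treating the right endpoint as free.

The Lagrangian L = (1/2) (y')^2 − 2 y gives
    ∂L/∂y = −2,   ∂L/∂y' = y'.
Euler-Lagrange: d/dx(y') − (−2) = 0, i.e. y'' + 2 = 0, so
    y(x) = −(2/2) x^2 + C1 x + C2.
Fixed left endpoint y(0) = 4 ⇒ C2 = 4.
The right endpoint x = 9 is free, so the natural (transversality) condition is ∂L/∂y' |_{x=9} = 0, i.e. y'(9) = 0.
Compute y'(x) = −2 x + C1, so y'(9) = −18 + C1 = 0 ⇒ C1 = 18.
Therefore the extremal is
    y(x) = −x^2 + 18 x + 4.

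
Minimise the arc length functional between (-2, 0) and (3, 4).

Arc-length functional: J[y] = ∫ sqrt(1 + (y')^2) dx.
Lagrangian L = sqrt(1 + (y')^2) has no explicit y dependence, so ∂L/∂y = 0 and the Euler-Lagrange equation gives
    d/dx( y' / sqrt(1 + (y')^2) ) = 0  ⇒  y' / sqrt(1 + (y')^2) = const.
Hence y' is constant, so y(x) is affine.
Fitting the endpoints (-2, 0) and (3, 4):
    slope m = (4 − 0) / (3 − (-2)) = 4/5,
    intercept c = 0 − m·(-2) = 8/5.
Extremal: y(x) = (4/5) x + 8/5.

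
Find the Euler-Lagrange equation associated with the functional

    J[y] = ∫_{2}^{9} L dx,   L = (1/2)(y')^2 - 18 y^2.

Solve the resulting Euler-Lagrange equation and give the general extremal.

The Lagrangian is L = (1/2)(y')^2 - 18 y^2.
∂L/∂y = -36y.
∂L/∂y' = y'.
The Euler-Lagrange equation d/dx(∂L/∂y') − ∂L/∂y = 0 becomes:
    y'' + 36 y = 0
General solution: y(x) = A sin(6x) + B cos(6x), where A and B are arbitrary constants fixed by the endpoint conditions.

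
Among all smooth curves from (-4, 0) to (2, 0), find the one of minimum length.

Arc-length functional: J[y] = ∫ sqrt(1 + (y')^2) dx.
Lagrangian L = sqrt(1 + (y')^2) has no explicit y dependence, so ∂L/∂y = 0 and the Euler-Lagrange equation gives
    d/dx( y' / sqrt(1 + (y')^2) ) = 0  ⇒  y' / sqrt(1 + (y')^2) = const.
Hence y' is constant, so y(x) is affine.
Fitting the endpoints (-4, 0) and (2, 0):
    slope m = (0 − 0) / (2 − (-4)) = 0,
    intercept c = 0 − m·(-4) = 0.
Extremal: y(x) = 0.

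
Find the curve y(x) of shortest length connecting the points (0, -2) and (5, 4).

Arc-length functional: J[y] = ∫ sqrt(1 + (y')^2) dx.
Lagrangian L = sqrt(1 + (y')^2) has no explicit y dependence, so ∂L/∂y = 0 and the Euler-Lagrange equation gives
    d/dx( y' / sqrt(1 + (y')^2) ) = 0  ⇒  y' / sqrt(1 + (y')^2) = const.
Hence y' is constant, so y(x) is affine.
Fitting the endpoints (0, -2) and (5, 4):
    slope m = (4 − (-2)) / (5 − 0) = 6/5,
    intercept c = (-2) − m·0 = -2.
Extremal: y(x) = (6/5) x - 2.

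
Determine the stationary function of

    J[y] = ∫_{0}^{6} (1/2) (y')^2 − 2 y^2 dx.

The Lagrangian is L = (1/2) (y')^2 − 2 y^2.
Compute ∂L/∂y = -4y, ∂L/∂y' = y'.
The Euler-Lagrange equation d/dx(∂L/∂y') − ∂L/∂y = 0 reduces to
    y'' + 4 y = 0.
Its general solution is
    y(x) = A sin(2x) + B cos(2x),
with A, B fixed by the endpoint conditions.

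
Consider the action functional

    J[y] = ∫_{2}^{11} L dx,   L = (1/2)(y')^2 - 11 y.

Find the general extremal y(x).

The Lagrangian is L = (1/2)(y')^2 - 11 y.
∂L/∂y = -11.
∂L/∂y' = y'.
The Euler-Lagrange equation d/dx(∂L/∂y') − ∂L/∂y = 0 becomes:
    y'' + 11 = 0
General solution: y(x) = -(11/2) x^2 + A x + B, where A and B are arbitrary constants fixed by the endpoint conditions.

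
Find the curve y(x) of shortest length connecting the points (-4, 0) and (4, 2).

Arc-length functional: J[y] = ∫ sqrt(1 + (y')^2) dx.
Lagrangian L = sqrt(1 + (y')^2) has no explicit y dependence, so ∂L/∂y = 0 and the Euler-Lagrange equation gives
    d/dx( y' / sqrt(1 + (y')^2) ) = 0  ⇒  y' / sqrt(1 + (y')^2) = const.
Hence y' is constant, so y(x) is affine.
Fitting the endpoints (-4, 0) and (4, 2):
    slope m = (2 − 0) / (4 − (-4)) = 1/4,
    intercept c = 0 − m·(-4) = 1.
Extremal: y(x) = (1/4) x + 1.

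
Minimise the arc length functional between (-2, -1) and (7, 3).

Arc-length functional: J[y] = ∫ sqrt(1 + (y')^2) dx.
Lagrangian L = sqrt(1 + (y')^2) has no explicit y dependence, so ∂L/∂y = 0 and the Euler-Lagrange equation gives
    d/dx( y' / sqrt(1 + (y')^2) ) = 0  ⇒  y' / sqrt(1 + (y')^2) = const.
Hence y' is constant, so y(x) is affine.
Fitting the endpoints (-2, -1) and (7, 3):
    slope m = (3 − (-1)) / (7 − (-2)) = 4/9,
    intercept c = (-1) − m·(-2) = -1/9.
Extremal: y(x) = (4/9) x - 1/9.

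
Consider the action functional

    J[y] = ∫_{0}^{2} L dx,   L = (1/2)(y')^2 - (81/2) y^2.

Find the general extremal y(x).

The Lagrangian is L = (1/2)(y')^2 - (81/2) y^2.
∂L/∂y = -81y.
∂L/∂y' = y'.
The Euler-Lagrange equation d/dx(∂L/∂y') − ∂L/∂y = 0 becomes:
    y'' + 81 y = 0
General solution: y(x) = A sin(9x) + B cos(9x), where A and B are arbitrary constants fixed by the endpoint conditions.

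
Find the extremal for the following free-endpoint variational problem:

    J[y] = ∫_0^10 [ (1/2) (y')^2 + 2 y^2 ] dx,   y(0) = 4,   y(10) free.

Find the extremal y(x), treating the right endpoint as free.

The Lagrangian L = (1/2) (y')^2 + 2 y^2 gives
    ∂L/∂y = 4 y,   ∂L/∂y' = y'.
Euler-Lagrange: y'' − 4 y = 0.
With k = 2, the general solution is
    y(x) = A cosh(2 x) + B sinh(2 x).
Fixed left endpoint y(0) = 4 ⇒ A = 4.
The right endpoint x = 10 is free, so the natural (transversality) condition is ∂L/∂y' |_{x=10} = 0, i.e. y'(10) = 0.
Compute y'(x) = A k sinh(k x) + B k cosh(k x), so
    y'(10) = A k sinh(k·10) + B k cosh(k·10) = 0
    ⇒ B = −A tanh(k·10) = − 4 tanh(2·10).
Therefore the extremal is
    y(x) = 4 cosh(2 x) − 4 tanh(2·10) sinh(2 x).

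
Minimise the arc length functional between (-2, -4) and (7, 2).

Arc-length functional: J[y] = ∫ sqrt(1 + (y')^2) dx.
Lagrangian L = sqrt(1 + (y')^2) has no explicit y dependence, so ∂L/∂y = 0 and the Euler-Lagrange equation gives
    d/dx( y' / sqrt(1 + (y')^2) ) = 0  ⇒  y' / sqrt(1 + (y')^2) = const.
Hence y' is constant, so y(x) is affine.
Fitting the endpoints (-2, -4) and (7, 2):
    slope m = (2 − (-4)) / (7 − (-2)) = 2/3,
    intercept c = (-4) − m·(-2) = -8/3.
Extremal: y(x) = (2/3) x - 8/3.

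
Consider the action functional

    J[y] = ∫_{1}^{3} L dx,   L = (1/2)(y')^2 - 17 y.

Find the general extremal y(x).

The Lagrangian is L = (1/2)(y')^2 - 17 y.
∂L/∂y = -17.
∂L/∂y' = y'.
The Euler-Lagrange equation d/dx(∂L/∂y') − ∂L/∂y = 0 becomes:
    y'' + 17 = 0
General solution: y(x) = -(17/2) x^2 + A x + B, where A and B are arbitrary constants fixed by the endpoint conditions.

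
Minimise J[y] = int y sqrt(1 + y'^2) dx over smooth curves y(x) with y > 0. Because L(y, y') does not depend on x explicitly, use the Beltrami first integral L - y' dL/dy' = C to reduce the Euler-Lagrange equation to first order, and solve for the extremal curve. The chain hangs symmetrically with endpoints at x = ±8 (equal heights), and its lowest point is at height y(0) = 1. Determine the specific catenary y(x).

The Lagrangian L(y, y') = y sqrt(1 + y'^2) has no explicit x dependence, so the Beltrami identity applies:
    L − y' ∂L/∂y' = C.
Compute ∂L/∂y' = y · y' / sqrt(1 + y'^2). Then
    L − y' ∂L/∂y'
    = y sqrt(1 + y'^2) − y · y'^2 / sqrt(1 + y'^2)
    = y (1 + y'^2 − y'^2) / sqrt(1 + y'^2)
    = y / sqrt(1 + y'^2) = C.
Squaring gives y^2 = C^2 (1 + y'^2), i.e.
    y'^2 = y^2 / C^2 − 1.
Separating variables,
    dy / sqrt(y^2 − C^2) = dx / C,
and integrating gives arccosh(y / C) = (x − a)/C, so
    y(x) = C cosh((x − a)/C),
the catenary. The constants C and a are fixed by the two endpoint conditions (and, for the hanging-chain problem, the length constraint selects C).
Now fit the given data. The endpoints x = ±8 are symmetric at equal height, so the catenary is even about its minimum: a = 0 and y(x) = C cosh(x/C). The lowest point is y(0) = C cosh(0) = C, and we are told y(0) = 1, so C = 1. Therefore
    y(x) = cosh(x),
and at the endpoints
    y(±8) = cosh(8).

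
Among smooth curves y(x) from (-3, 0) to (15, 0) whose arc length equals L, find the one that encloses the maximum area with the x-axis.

Set up the augmented Lagrangian using a multiplier λ for the length constraint:
    F(y, y') = y − λ sqrt(1 + y'^2).
F has no explicit x dependence, so the Beltrami identity yields a first integral
    F − y' ∂F/∂y' = C.
Compute ∂F/∂y' = −λ y' / sqrt(1 + y'^2). Then
    y − λ sqrt(1 + y'^2) + λ y'^2 / sqrt(1 + y'^2) = C
    ⇒  y − λ / sqrt(1 + y'^2) = C.
Solving for y' and integrating gives
    (x − a)^2 + (y − b)^2 = λ^2,
a circular arc of radius λ. The constants a, b are determined by the endpoint conditions y(-3) = y(15) = 0, and λ is fixed implicitly by the length constraint
    ∫_{-3}^{15} sqrt(1 + y'^2) dx = L.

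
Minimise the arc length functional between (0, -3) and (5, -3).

Arc-length functional: J[y] = ∫ sqrt(1 + (y')^2) dx.
Lagrangian L = sqrt(1 + (y')^2) has no explicit y dependence, so ∂L/∂y = 0 and the Euler-Lagrange equation gives
    d/dx( y' / sqrt(1 + (y')^2) ) = 0  ⇒  y' / sqrt(1 + (y')^2) = const.
Hence y' is constant, so y(x) is affine.
Fitting the endpoints (0, -3) and (5, -3):
    slope m = ((-3) − (-3)) / (5 − 0) = 0,
    intercept c = (-3) − m·0 = -3.
Extremal: y(x) = -3.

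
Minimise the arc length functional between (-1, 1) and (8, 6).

Arc-length functional: J[y] = ∫ sqrt(1 + (y')^2) dx.
Lagrangian L = sqrt(1 + (y')^2) has no explicit y dependence, so ∂L/∂y = 0 and the Euler-Lagrange equation gives
    d/dx( y' / sqrt(1 + (y')^2) ) = 0  ⇒  y' / sqrt(1 + (y')^2) = const.
Hence y' is constant, so y(x) is affine.
Fitting the endpoints (-1, 1) and (8, 6):
    slope m = (6 − 1) / (8 − (-1)) = 5/9,
    intercept c = 1 − m·(-1) = 14/9.
Extremal: y(x) = (5/9) x + 14/9.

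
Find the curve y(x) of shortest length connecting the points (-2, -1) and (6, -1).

Arc-length functional: J[y] = ∫ sqrt(1 + (y')^2) dx.
Lagrangian L = sqrt(1 + (y')^2) has no explicit y dependence, so ∂L/∂y = 0 and the Euler-Lagrange equation gives
    d/dx( y' / sqrt(1 + (y')^2) ) = 0  ⇒  y' / sqrt(1 + (y')^2) = const.
Hence y' is constant, so y(x) is affine.
Fitting the endpoints (-2, -1) and (6, -1):
    slope m = ((-1) − (-1)) / (6 − (-2)) = 0,
    intercept c = (-1) − m·(-2) = -1.
Extremal: y(x) = -1.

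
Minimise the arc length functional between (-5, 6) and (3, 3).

Arc-length functional: J[y] = ∫ sqrt(1 + (y')^2) dx.
Lagrangian L = sqrt(1 + (y')^2) has no explicit y dependence, so ∂L/∂y = 0 and the Euler-Lagrange equation gives
    d/dx( y' / sqrt(1 + (y')^2) ) = 0  ⇒  y' / sqrt(1 + (y')^2) = const.
Hence y' is constant, so y(x) is affine.
Fitting the endpoints (-5, 6) and (3, 3):
    slope m = (3 − 6) / (3 − (-5)) = -3/8,
    intercept c = 6 − m·(-5) = 33/8.
Extremal: y(x) = (-3/8) x + 33/8.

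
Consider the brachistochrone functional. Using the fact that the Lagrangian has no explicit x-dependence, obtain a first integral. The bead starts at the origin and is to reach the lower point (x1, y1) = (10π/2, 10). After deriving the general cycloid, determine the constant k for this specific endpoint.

The Lagrangian L = sqrt((1 + y'^2) / y) has no explicit x dependence, so the Beltrami identity applies:
    L − y' ∂L/∂y' = C.
Compute ∂L/∂y' = y' / sqrt(y (1 + y'^2)).
Substitute:
    sqrt((1 + y'^2)/y) − y'·y' / sqrt(y (1 + y'^2))
    = (1 + y'^2) / sqrt(y (1 + y'^2)) − y'^2 / sqrt(y (1 + y'^2))
    = 1 / sqrt(y (1 + y'^2)) = C.
Squaring and rearranging gives the first integral
    y (1 + y'^2) = 1/C^2 =: k   (constant).
Solving this first-order ODE by the substitution
    y = (k/2)(1 − cos θ)
yields the cycloid parameterisation
    x(θ) = (k/2)(θ − sin θ),   y(θ) = (k/2)(1 − cos θ).
The constant k is fixed by the endpoint condition.
Now fit the given lower endpoint (x1, y1) = (10π/2, 10). At the bottom of the first arch (θ = π), the parametric equations give
    y(π) = (k/2)(1 − cos π) = k,
    x(π) = (k/2)(π − sin π) = kπ/2.
Matching y(π) = 10 gives k = 10, consistent with x(π) = 10π/2. Therefore the specific cycloid is
    x(θ) = (10/2)(θ − sin θ),   y(θ) = (10/2)(1 − cos θ).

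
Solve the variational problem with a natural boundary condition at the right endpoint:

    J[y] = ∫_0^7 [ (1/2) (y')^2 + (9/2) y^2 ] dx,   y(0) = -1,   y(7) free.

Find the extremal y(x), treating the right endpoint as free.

The Lagrangian L = (1/2) (y')^2 + (9/2) y^2 gives
    ∂L/∂y = 9 y,   ∂L/∂y' = y'.
Euler-Lagrange: y'' − 9 y = 0.
With k = 3, the general solution is
    y(x) = A cosh(3 x) + B sinh(3 x).
Fixed left endpoint y(0) = -1 ⇒ A = -1.
The right endpoint x = 7 is free, so the natural (transversality) condition is ∂L/∂y' |_{x=7} = 0, i.e. y'(7) = 0.
Compute y'(x) = A k sinh(k x) + B k cosh(k x), so
    y'(7) = A k sinh(k·7) + B k cosh(k·7) = 0
    ⇒ B = −A tanh(k·7) = tanh(3·7).
Therefore the extremal is
    y(x) = −cosh(3 x) + tanh(3·7) sinh(3 x).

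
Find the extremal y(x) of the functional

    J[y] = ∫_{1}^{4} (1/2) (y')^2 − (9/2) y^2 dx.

The Lagrangian is L = (1/2) (y')^2 − (9/2) y^2.
Compute ∂L/∂y = -9y, ∂L/∂y' = y'.
The Euler-Lagrange equation d/dx(∂L/∂y') − ∂L/∂y = 0 reduces to
    y'' + 9 y = 0.
Its general solution is
    y(x) = A sin(3x) + B cos(3x),
with A, B fixed by the endpoint conditions.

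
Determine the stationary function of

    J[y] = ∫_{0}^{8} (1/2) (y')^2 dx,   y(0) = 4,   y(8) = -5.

The Lagrangian is L = (1/2) (y')^2.
Compute ∂L/∂y = 0, ∂L/∂y' = y'.
The Euler-Lagrange equation d/dx(∂L/∂y') − ∂L/∂y = 0 reduces to
    y'' = 0.
Its general solution is
    y(x) = A x + B,
with A, B fixed by the endpoint conditions.
Applying the endpoint conditions y(0) = 4 and y(8) = -5: solve A·0 + B = 4 and A·8 + B = -5. Subtracting gives A(8 − 0) = -5 − 4, so A = -9/8, and B = 4 − A·0 = 4. Therefore
    y(x) = (-9/8) x + 4.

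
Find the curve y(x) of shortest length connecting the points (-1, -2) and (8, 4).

Arc-length functional: J[y] = ∫ sqrt(1 + (y')^2) dx.
Lagrangian L = sqrt(1 + (y')^2) has no explicit y dependence, so ∂L/∂y = 0 and the Euler-Lagrange equation gives
    d/dx( y' / sqrt(1 + (y')^2) ) = 0  ⇒  y' / sqrt(1 + (y')^2) = const.
Hence y' is constant, so y(x) is affine.
Fitting the endpoints (-1, -2) and (8, 4):
    slope m = (4 − (-2)) / (8 − (-1)) = 2/3,
    intercept c = (-2) − m·(-1) = -4/3.
Extremal: y(x) = (2/3) x - 4/3.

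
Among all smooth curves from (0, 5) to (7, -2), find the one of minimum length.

Arc-length functional: J[y] = ∫ sqrt(1 + (y')^2) dx.
Lagrangian L = sqrt(1 + (y')^2) has no explicit y dependence, so ∂L/∂y = 0 and the Euler-Lagrange equation gives
    d/dx( y' / sqrt(1 + (y')^2) ) = 0  ⇒  y' / sqrt(1 + (y')^2) = const.
Hence y' is constant, so y(x) is affine.
Fitting the endpoints (0, 5) and (7, -2):
    slope m = ((-2) − 5) / (7 − 0) = -1,
    intercept c = 5 − m·0 = 5.
Extremal: y(x) = -x + 5.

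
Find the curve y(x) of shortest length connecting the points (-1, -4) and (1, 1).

Arc-length functional: J[y] = ∫ sqrt(1 + (y')^2) dx.
Lagrangian L = sqrt(1 + (y')^2) has no explicit y dependence, so ∂L/∂y = 0 and the Euler-Lagrange equation gives
    d/dx( y' / sqrt(1 + (y')^2) ) = 0  ⇒  y' / sqrt(1 + (y')^2) = const.
Hence y' is constant, so y(x) is affine.
Fitting the endpoints (-1, -4) and (1, 1):
    slope m = (1 − (-4)) / (1 − (-1)) = 5/2,
    intercept c = (-4) − m·(-1) = -3/2.
Extremal: y(x) = (5/2) x - 3/2.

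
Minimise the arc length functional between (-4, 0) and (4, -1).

Arc-length functional: J[y] = ∫ sqrt(1 + (y')^2) dx.
Lagrangian L = sqrt(1 + (y')^2) has no explicit y dependence, so ∂L/∂y = 0 and the Euler-Lagrange equation gives
    d/dx( y' / sqrt(1 + (y')^2) ) = 0  ⇒  y' / sqrt(1 + (y')^2) = const.
Hence y' is constant, so y(x) is affine.
Fitting the endpoints (-4, 0) and (4, -1):
    slope m = ((-1) − 0) / (4 − (-4)) = -1/8,
    intercept c = 0 − m·(-4) = -1/2.
Extremal: y(x) = (-1/8) x - 1/2.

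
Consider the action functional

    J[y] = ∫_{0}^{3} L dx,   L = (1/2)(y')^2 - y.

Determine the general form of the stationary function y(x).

The Lagrangian is L = (1/2)(y')^2 - y.
∂L/∂y = -1.
∂L/∂y' = y'.
The Euler-Lagrange equation d/dx(∂L/∂y') − ∂L/∂y = 0 becomes:
    y'' + 1 = 0
General solution: y(x) = -x^2/2 + A x + B, where A and B are arbitrary constants fixed by the endpoint conditions.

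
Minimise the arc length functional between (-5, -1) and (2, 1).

Arc-length functional: J[y] = ∫ sqrt(1 + (y')^2) dx.
Lagrangian L = sqrt(1 + (y')^2) has no explicit y dependence, so ∂L/∂y = 0 and the Euler-Lagrange equation gives
    d/dx( y' / sqrt(1 + (y')^2) ) = 0  ⇒  y' / sqrt(1 + (y')^2) = const.
Hence y' is constant, so y(x) is affine.
Fitting the endpoints (-5, -1) and (2, 1):
    slope m = (1 − (-1)) / (2 − (-5)) = 2/7,
    intercept c = (-1) − m·(-5) = 3/7.
Extremal: y(x) = (2/7) x + 3/7.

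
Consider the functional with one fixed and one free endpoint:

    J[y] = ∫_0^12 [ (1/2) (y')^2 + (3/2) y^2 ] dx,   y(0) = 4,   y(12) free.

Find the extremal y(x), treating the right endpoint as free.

The Lagrangian L = (1/2) (y')^2 + (3/2) y^2 gives
    ∂L/∂y = 3 y,   ∂L/∂y' = y'.
Euler-Lagrange: y'' − 3 y = 0.
With k = sqrt(3), the general solution is
    y(x) = A cosh(sqrt(3) x) + B sinh(sqrt(3) x).
Fixed left endpoint y(0) = 4 ⇒ A = 4.
The right endpoint x = 12 is free, so the natural (transversality) condition is ∂L/∂y' |_{x=12} = 0, i.e. y'(12) = 0.
Compute y'(x) = A k sinh(k x) + B k cosh(k x), so
    y'(12) = A k sinh(k·12) + B k cosh(k·12) = 0
    ⇒ B = −A tanh(k·12) = − 4 tanh(sqrt(3)·12).
Therefore the extremal is
    y(x) = 4 cosh(sqrt(3) x) − 4 tanh(sqrt(3)·12) sinh(sqrt(3) x).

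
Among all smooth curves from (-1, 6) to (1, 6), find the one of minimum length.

Arc-length functional: J[y] = ∫ sqrt(1 + (y')^2) dx.
Lagrangian L = sqrt(1 + (y')^2) has no explicit y dependence, so ∂L/∂y = 0 and the Euler-Lagrange equation gives
    d/dx( y' / sqrt(1 + (y')^2) ) = 0  ⇒  y' / sqrt(1 + (y')^2) = const.
Hence y' is constant, so y(x) is affine.
Fitting the endpoints (-1, 6) and (1, 6):
    slope m = (6 − 6) / (1 − (-1)) = 0,
    intercept c = 6 − m·(-1) = 6.
Extremal: y(x) = 6.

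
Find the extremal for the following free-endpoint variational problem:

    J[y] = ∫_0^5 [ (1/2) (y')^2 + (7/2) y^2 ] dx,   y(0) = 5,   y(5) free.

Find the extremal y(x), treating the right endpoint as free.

The Lagrangian L = (1/2) (y')^2 + (7/2) y^2 gives
    ∂L/∂y = 7 y,   ∂L/∂y' = y'.
Euler-Lagrange: y'' − 7 y = 0.
With k = sqrt(7), the general solution is
    y(x) = A cosh(sqrt(7) x) + B sinh(sqrt(7) x).
Fixed left endpoint y(0) = 5 ⇒ A = 5.
The right endpoint x = 5 is free, so the natural (transversality) condition is ∂L/∂y' |_{x=5} = 0, i.e. y'(5) = 0.
Compute y'(x) = A k sinh(k x) + B k cosh(k x), so
    y'(5) = A k sinh(k·5) + B k cosh(k·5) = 0
    ⇒ B = −A tanh(k·5) = − 5 tanh(sqrt(7)·5).
Therefore the extremal is
    y(x) = 5 cosh(sqrt(7) x) − 5 tanh(sqrt(7)·5) sinh(sqrt(7) x).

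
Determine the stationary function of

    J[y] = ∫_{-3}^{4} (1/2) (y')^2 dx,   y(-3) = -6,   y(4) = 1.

The Lagrangian is L = (1/2) (y')^2.
Compute ∂L/∂y = 0, ∂L/∂y' = y'.
The Euler-Lagrange equation d/dx(∂L/∂y') − ∂L/∂y = 0 reduces to
    y'' = 0.
Its general solution is
    y(x) = A x + B,
with A, B fixed by the endpoint conditions.
Applying the endpoint conditions y(-3) = -6 and y(4) = 1: solve A·-3 + B = -6 and A·4 + B = 1. Subtracting gives A(4 − -3) = 1 − -6, so A = 1, and B = -6 − A·-3 = -3. Therefore
    y(x) = x - 3.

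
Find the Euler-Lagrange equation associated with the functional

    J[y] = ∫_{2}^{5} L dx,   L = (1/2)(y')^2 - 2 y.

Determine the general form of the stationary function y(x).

The Lagrangian is L = (1/2)(y')^2 - 2 y.
∂L/∂y = -2.
∂L/∂y' = y'.
The Euler-Lagrange equation d/dx(∂L/∂y') − ∂L/∂y = 0 becomes:
    y'' + 2 = 0
General solution: y(x) = -x^2 + A x + B, where A and B are arbitrary constants fixed by the endpoint conditions.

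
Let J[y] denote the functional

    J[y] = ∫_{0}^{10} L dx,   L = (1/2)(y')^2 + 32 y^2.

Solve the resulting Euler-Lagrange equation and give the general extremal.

The Lagrangian is L = (1/2)(y')^2 + 32 y^2.
∂L/∂y = 64y.
∂L/∂y' = y'.
The Euler-Lagrange equation d/dx(∂L/∂y') − ∂L/∂y = 0 becomes:
    y'' - 64 y = 0
General solution: y(x) = A e^(8x) + B e^(-8x), where A and B are arbitrary constants fixed by the endpoint conditions.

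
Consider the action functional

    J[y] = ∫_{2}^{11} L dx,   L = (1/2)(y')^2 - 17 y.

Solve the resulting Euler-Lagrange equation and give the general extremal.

The Lagrangian is L = (1/2)(y')^2 - 17 y.
∂L/∂y = -17.
∂L/∂y' = y'.
The Euler-Lagrange equation d/dx(∂L/∂y') − ∂L/∂y = 0 becomes:
    y'' + 17 = 0
General solution: y(x) = -(17/2) x^2 + A x + B, where A and B are arbitrary constants fixed by the endpoint conditions.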